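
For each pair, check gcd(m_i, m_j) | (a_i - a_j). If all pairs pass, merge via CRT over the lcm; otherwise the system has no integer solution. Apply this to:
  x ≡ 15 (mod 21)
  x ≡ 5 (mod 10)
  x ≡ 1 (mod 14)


Moduli 21, 10, 14 are not pairwise coprime, so CRT works modulo lcm(m_i) when all pairwise compatibility conditions hold.
Pairwise compatibility: gcd(m_i, m_j) must divide a_i - a_j for every pair.
Merge one congruence at a time:
  Start: x ≡ 15 (mod 21).
  Combine with x ≡ 5 (mod 10): gcd(21, 10) = 1; 5 - 15 = -10, which IS divisible by 1, so compatible.
    Write x = 15 + 21·t and substitute into x ≡ 5 (mod 10): 21·t ≡ 5 − 15 = -10 (mod 10).
    Reduce coefficients mod 10: 1·t ≡ 0 (mod 10).
    So t ≡ 0 (mod 10).
    Then x = 15 + 21·0 = 15, valid modulo lcm(21, 10) = 210: x ≡ 15 (mod 210).
  Combine with x ≡ 1 (mod 14): gcd(210, 14) = 14; 1 - 15 = -14, which IS divisible by 14, so compatible.
    Write x = 15 + 210·t and substitute into x ≡ 1 (mod 14): 210·t ≡ 1 − 15 = -14 (mod 14).
    Divide the congruence (and modulus) by g = 14: 15·t ≡ -1 (mod 1).
    Modulo 1 every t works; take t = 0.
    Then x = 15 + 210·0 = 15, valid modulo lcm(210, 14) = 210: x ≡ 15 (mod 210).
Verify: 15 mod 21 = 15, 15 mod 10 = 5, 15 mod 14 = 1.

x ≡ 15 (mod 210).


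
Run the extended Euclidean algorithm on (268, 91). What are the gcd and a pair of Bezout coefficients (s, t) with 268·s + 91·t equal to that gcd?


Euclidean algorithm on (268, 91) — divide until remainder is 0:
  268 = 2 · 91 + 86
  91 = 1 · 86 + 5
  86 = 17 · 5 + 1
  5 = 5 · 1 + 0
gcd(268, 91) = 1.
Track Bezout coefficients alongside the remainders: start with r₀ = 268 = a·1 + b·0 (s = 1, t = 0) and r₁ = 91 = a·0 + b·1 (s = 0, t = 1); each new remainder r_{k+1} = r_{k-1} − q_k·r_k inherits s_{k+1} = s_{k-1} − q_k·s_k, t_{k+1} = t_{k-1} − q_k·t_k, so r_k = a·s_k + b·t_k at every step:
  q = 2: r = 86, s = 1 − 2·0 = 1, t = 0 − 2·1 = -2  (check: 268·1 + 91·(-2) = 86)
  q = 1: r = 5, s = 0 − 1·1 = -1, t = 1 − 1·(-2) = 3  (check: 268·(-1) + 91·3 = 5)
  q = 17: r = 1, s = 1 − 17·(-1) = 18, t = -2 − 17·3 = -53  (check: 268·18 + 91·(-53) = 1)
The row with r = 1 (the gcd) gives the Bezout coefficients s = 18, t = -53.
Result: 268 · (18) + 91 · (-53) = 1.

gcd(268, 91) = 1; s = 18, t = -53 (check: 268·18 + 91·(-53) = 1).


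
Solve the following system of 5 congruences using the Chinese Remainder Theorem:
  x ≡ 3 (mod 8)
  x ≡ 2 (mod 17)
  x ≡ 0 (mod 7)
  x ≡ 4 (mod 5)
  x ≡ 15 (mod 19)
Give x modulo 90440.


Product of moduli M = 8 · 17 · 7 · 5 · 19 = 90440.
Merge one congruence at a time:
  Start: x ≡ 3 (mod 8).
  Combine with x ≡ 2 (mod 17); new modulus lcm = 136.
    Write x = 3 + 8·t and substitute into x ≡ 2 (mod 17): 8·t ≡ 2 − 3 = -1 (mod 17).
    Reduce coefficients mod 17: 8·t ≡ 16 (mod 17).
    The inverse of 8 mod 17 is 15 (since 8·15 = 120 = 7·17 + 1), so t ≡ 15·16 = 240 ≡ 2 (mod 17).
    Then x = 3 + 8·2 = 19, valid modulo lcm(8, 17) = 136: x ≡ 19 (mod 136).
  Combine with x ≡ 0 (mod 7); new modulus lcm = 952.
    Write x = 19 + 136·t and substitute into x ≡ 0 (mod 7): 136·t ≡ 0 − 19 = -19 (mod 7).
    Reduce coefficients mod 7: 3·t ≡ 2 (mod 7).
    The inverse of 3 mod 7 is 5 (since 3·5 = 15 = 2·7 + 1), so t ≡ 5·2 = 10 ≡ 3 (mod 7).
    Then x = 19 + 136·3 = 427, valid modulo lcm(136, 7) = 952: x ≡ 427 (mod 952).
  Combine with x ≡ 4 (mod 5); new modulus lcm = 4760.
    Write x = 427 + 952·t and substitute into x ≡ 4 (mod 5): 952·t ≡ 4 − 427 = -423 (mod 5).
    Reduce coefficients mod 5: 2·t ≡ 2 (mod 5).
    The inverse of 2 mod 5 is 3 (since 2·3 = 6 = 1·5 + 1), so t ≡ 3·2 = 6 ≡ 1 (mod 5).
    Then x = 427 + 952·1 = 1379, valid modulo lcm(952, 5) = 4760: x ≡ 1379 (mod 4760).
  Combine with x ≡ 15 (mod 19); new modulus lcm = 90440.
    Write x = 1379 + 4760·t and substitute into x ≡ 15 (mod 19): 4760·t ≡ 15 − 1379 = -1364 (mod 19).
    Reduce coefficients mod 19: 10·t ≡ 4 (mod 19).
    The inverse of 10 mod 19 is 2 (since 10·2 = 20 = 1·19 + 1), so t ≡ 2·4 = 8 ≡ 8 (mod 19).
    Then x = 1379 + 4760·8 = 39459, valid modulo lcm(4760, 19) = 90440: x ≡ 39459 (mod 90440).
Verify against each original: 39459 mod 8 = 3, 39459 mod 17 = 2, 39459 mod 7 = 0, 39459 mod 5 = 4, 39459 mod 19 = 15.

x ≡ 39459 (mod 90440).


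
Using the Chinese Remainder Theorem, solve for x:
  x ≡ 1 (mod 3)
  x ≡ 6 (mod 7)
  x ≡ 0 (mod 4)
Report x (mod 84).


Moduli 3, 7, 4 are pairwise coprime; by CRT there is a unique solution modulo M = 3 · 7 · 4 = 84.
Solve pairwise, accumulating the modulus:
  Start with x ≡ 1 (mod 3).
  Combine with x ≡ 6 (mod 7): since gcd(3, 7) = 1, we get a unique residue mod 21.
    Write x = 1 + 3·t and substitute into x ≡ 6 (mod 7): 3·t ≡ 6 − 1 = 5 (mod 7).
    The inverse of 3 mod 7 is 5 (since 3·5 = 15 = 2·7 + 1), so t ≡ 5·5 = 25 ≡ 4 (mod 7).
    Then x = 1 + 3·4 = 13, valid modulo lcm(3, 7) = 21: x ≡ 13 (mod 21).
  Combine with x ≡ 0 (mod 4): since gcd(21, 4) = 1, we get a unique residue mod 84.
    Write x = 13 + 21·t and substitute into x ≡ 0 (mod 4): 21·t ≡ 0 − 13 = -13 (mod 4).
    Reduce coefficients mod 4: 1·t ≡ 3 (mod 4).
    So t ≡ 3 (mod 4).
    Then x = 13 + 21·3 = 76, valid modulo lcm(21, 4) = 84: x ≡ 76 (mod 84).
Verify: 76 mod 3 = 1 ✓, 76 mod 7 = 6 ✓, 76 mod 4 = 0 ✓.

x ≡ 76 (mod 84).


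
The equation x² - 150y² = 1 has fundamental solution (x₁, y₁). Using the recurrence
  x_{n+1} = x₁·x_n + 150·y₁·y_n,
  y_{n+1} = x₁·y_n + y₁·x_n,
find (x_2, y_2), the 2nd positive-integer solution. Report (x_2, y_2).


Step 1: Find the fundamental solution (x₁, y₁) of x² - 150y² = 1.
  Expand √150 as a continued fraction. a₀ = ⌊√150⌋ = 12; iterate m_{k+1} = d_k·a_k − m_k, d_{k+1} = (150 − m_{k+1}²)/d_k, a_{k+1} = ⌊(a₀ + m_{k+1})/d_{k+1}⌋ (starting m₀ = 0, d₀ = 1), with convergents p_k = a_k·p_{k-1} + p_{k-2}, q_k = a_k·q_{k-1} + q_{k-2} (p₋₁ = 1, q₋₁ = 0):
  k = 0: a₀ = 12; p₀/q₀ = 12/1; p₀² − 150·q₀² = 144 − 150 = -6.
  k = 1: m = 12, d = 6, a = ⌊(12 + 12)/6⌋ = 4; p/q = (4·12 + 1)/(4·1 + 0) = 49/4; p² − 150·q² = 2401 − 2400 = 1.
  The first convergent with p² − 150·q² = 1 gives the fundamental solution (x₁, y₁) = (49, 4).
Step 2: Apply the recurrence (x_{n+1}, y_{n+1}) = (x₁x_n + 150y₁y_n, x₁y_n + y₁x_n) repeatedly.
  From (x_1, y_1) = (49, 4): x_2 = 49·49 + 150·4·4 = 4801; y_2 = 49·4 + 4·49 = 392.
Step 3: Verify x_2² - 150·y_2² = 23049601 - 23049600 = 1 (should be 1). ✓

(x_1, y_1) = (49, 4); (x_2, y_2) = (4801, 392).


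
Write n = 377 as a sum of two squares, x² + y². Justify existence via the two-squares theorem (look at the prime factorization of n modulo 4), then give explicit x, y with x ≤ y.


Step 1: Factor n = 377 = 13 · 29.
Step 2: Check the mod-4 condition on each prime factor: 13 ≡ 1 (mod 4), exponent 1; 29 ≡ 1 (mod 4), exponent 1.
All primes ≡ 3 (mod 4) appear to even exponent (or don't appear), so by the two-squares theorem n IS expressible as a sum of two squares.
Step 3: Build a representation. Here n = 13 · 29 is a product of primes ≡ 1 (mod 4). Each prime p ≡ 1 (mod 4) is itself a sum of two squares; find a² by testing p − a² for a perfect square:
  13: 13 − 1² = 12, 13 − 2² = 9 = 3² ⇒ 13 = 2² + 3².
  29: 29 − 1² = 28, 29 − 2² = 25 = 5² ⇒ 29 = 2² + 5².
  Combine using the Brahmagupta–Fibonacci identity (a² + b²)(c² + d²) = (ac − bd)² + (ad + bc)² = (ac + bd)² + (ad − bc)²:
  13 · 29 = 377: from (2² + 3²)(2² + 5²), take (2·2 − 3·5, 2·5 + 3·2) = (4 − 15, 10 + 6) = (-11, 16); dropping signs (only squares matter) gives (11, 16); check 11² + 16² = 121 + 256 = 377 ✓.
Step 4: Order so x ≤ y and verify: 11² + 16² = 121 + 256 = 377 = n. ✓

n = 377 = 11² + 16² (one valid representation with x ≤ y).


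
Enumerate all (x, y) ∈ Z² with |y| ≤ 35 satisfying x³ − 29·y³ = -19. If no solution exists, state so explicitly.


The equation is x³ - 29y³ = -19. For fixed y, x³ = 29·y³ − 19, so a solution requires the RHS to be a perfect cube.
Strategy: iterate y from -35 to 35, compute RHS = 29·y³ − 19, and check whether it is a (positive or negative) perfect cube.
Check small values of y:
  y = 0: RHS = -19 is not a perfect cube.
  y = 1: RHS = 10 is not a perfect cube.
  y = -1: RHS = -48 is not a perfect cube.
  y = 2: RHS = 213 is not a perfect cube.
  y = -2: RHS = -251 is not a perfect cube.
  y = 3: RHS = 764 is not a perfect cube.
  y = -3: RHS = -802 is not a perfect cube.
Continuing the search up to |y| = 35 finds no solutions either.
No (x, y) in the scanned range satisfies the equation.

No integer solutions with |y| ≤ 35.


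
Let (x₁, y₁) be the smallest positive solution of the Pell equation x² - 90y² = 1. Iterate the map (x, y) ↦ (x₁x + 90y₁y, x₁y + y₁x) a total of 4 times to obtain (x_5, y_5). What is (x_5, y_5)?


Step 1: Find the fundamental solution (x₁, y₁) of x² - 90y² = 1.
  Expand √90 as a continued fraction. a₀ = ⌊√90⌋ = 9; iterate m_{k+1} = d_k·a_k − m_k, d_{k+1} = (90 − m_{k+1}²)/d_k, a_{k+1} = ⌊(a₀ + m_{k+1})/d_{k+1}⌋ (starting m₀ = 0, d₀ = 1), with convergents p_k = a_k·p_{k-1} + p_{k-2}, q_k = a_k·q_{k-1} + q_{k-2} (p₋₁ = 1, q₋₁ = 0):
  k = 0: a₀ = 9; p₀/q₀ = 9/1; p₀² − 90·q₀² = 81 − 90 = -9.
  k = 1: m = 9, d = 9, a = ⌊(9 + 9)/9⌋ = 2; p/q = (2·9 + 1)/(2·1 + 0) = 19/2; p² − 90·q² = 361 − 360 = 1.
  The first convergent with p² − 90·q² = 1 gives the fundamental solution (x₁, y₁) = (19, 2).
Step 2: Apply the recurrence (x_{n+1}, y_{n+1}) = (x₁x_n + 90y₁y_n, x₁y_n + y₁x_n) repeatedly.
  From (x_1, y_1) = (19, 2): x_2 = 19·19 + 90·2·2 = 721; y_2 = 19·2 + 2·19 = 76.
  From (x_2, y_2) = (721, 76): x_3 = 19·721 + 90·2·76 = 27379; y_3 = 19·76 + 2·721 = 2886.
  From (x_3, y_3) = (27379, 2886): x_4 = 19·27379 + 90·2·2886 = 1039681; y_4 = 19·2886 + 2·27379 = 109592.
  From (x_4, y_4) = (1039681, 109592): x_5 = 19·1039681 + 90·2·109592 = 39480499; y_5 = 19·109592 + 2·1039681 = 4161610.
Step 3: Verify x_5² - 90·y_5² = 1558709801289001 - 1558709801289000 = 1 (should be 1). ✓

(x_1, y_1) = (19, 2); (x_5, y_5) = (39480499, 4161610).


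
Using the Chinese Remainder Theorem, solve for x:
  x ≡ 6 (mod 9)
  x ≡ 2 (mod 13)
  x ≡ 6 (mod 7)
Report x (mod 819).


Moduli 9, 13, 7 are pairwise coprime; by CRT there is a unique solution modulo M = 9 · 13 · 7 = 819.
Solve pairwise, accumulating the modulus:
  Start with x ≡ 6 (mod 9).
  Combine with x ≡ 2 (mod 13): since gcd(9, 13) = 1, we get a unique residue mod 117.
    Write x = 6 + 9·t and substitute into x ≡ 2 (mod 13): 9·t ≡ 2 − 6 = -4 (mod 13).
    Reduce coefficients mod 13: 9·t ≡ 9 (mod 13).
    The inverse of 9 mod 13 is 3 (since 9·3 = 27 = 2·13 + 1), so t ≡ 3·9 = 27 ≡ 1 (mod 13).
    Then x = 6 + 9·1 = 15, valid modulo lcm(9, 13) = 117: x ≡ 15 (mod 117).
  Combine with x ≡ 6 (mod 7): since gcd(117, 7) = 1, we get a unique residue mod 819.
    Write x = 15 + 117·t and substitute into x ≡ 6 (mod 7): 117·t ≡ 6 − 15 = -9 (mod 7).
    Reduce coefficients mod 7: 5·t ≡ 5 (mod 7).
    The inverse of 5 mod 7 is 3 (since 5·3 = 15 = 2·7 + 1), so t ≡ 3·5 = 15 ≡ 1 (mod 7).
    Then x = 15 + 117·1 = 132, valid modulo lcm(117, 7) = 819: x ≡ 132 (mod 819).
Verify: 132 mod 9 = 6 ✓, 132 mod 13 = 2 ✓, 132 mod 7 = 6 ✓.

x ≡ 132 (mod 819).


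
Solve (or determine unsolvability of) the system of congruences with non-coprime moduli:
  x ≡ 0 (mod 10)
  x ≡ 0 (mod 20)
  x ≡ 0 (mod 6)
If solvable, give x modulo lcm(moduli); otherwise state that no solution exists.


Moduli 10, 20, 6 are not pairwise coprime, so CRT works modulo lcm(m_i) when all pairwise compatibility conditions hold.
Pairwise compatibility: gcd(m_i, m_j) must divide a_i - a_j for every pair.
Merge one congruence at a time:
  Start: x ≡ 0 (mod 10).
  Combine with x ≡ 0 (mod 20): gcd(10, 20) = 10; 0 - 0 = 0, which IS divisible by 10, so compatible.
    Write x = 0 + 10·t and substitute into x ≡ 0 (mod 20): 10·t ≡ 0 − 0 = 0 (mod 20).
    Divide the congruence (and modulus) by g = 10: 1·t ≡ 0 (mod 2).
    So t ≡ 0 (mod 2).
    Then x = 0 + 10·0 = 0, valid modulo lcm(10, 20) = 20: x ≡ 0 (mod 20).
  Combine with x ≡ 0 (mod 6): gcd(20, 6) = 2; 0 - 0 = 0, which IS divisible by 2, so compatible.
    Write x = 0 + 20·t and substitute into x ≡ 0 (mod 6): 20·t ≡ 0 − 0 = 0 (mod 6).
    Divide the congruence (and modulus) by g = 2: 10·t ≡ 0 (mod 3).
    Reduce coefficients mod 3: 1·t ≡ 0 (mod 3).
    So t ≡ 0 (mod 3).
    Then x = 0 + 20·0 = 0, valid modulo lcm(20, 6) = 60: x ≡ 0 (mod 60).
Verify: 0 mod 10 = 0, 0 mod 20 = 0, 0 mod 6 = 0.

x ≡ 0 (mod 60).


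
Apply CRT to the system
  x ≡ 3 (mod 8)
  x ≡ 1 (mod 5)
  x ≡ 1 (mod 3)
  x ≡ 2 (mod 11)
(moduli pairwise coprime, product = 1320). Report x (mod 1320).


Product of moduli M = 8 · 5 · 3 · 11 = 1320.
Merge one congruence at a time:
  Start: x ≡ 3 (mod 8).
  Combine with x ≡ 1 (mod 5); new modulus lcm = 40.
    Write x = 3 + 8·t and substitute into x ≡ 1 (mod 5): 8·t ≡ 1 − 3 = -2 (mod 5).
    Reduce coefficients mod 5: 3·t ≡ 3 (mod 5).
    The inverse of 3 mod 5 is 2 (since 3·2 = 6 = 1·5 + 1), so t ≡ 2·3 = 6 ≡ 1 (mod 5).
    Then x = 3 + 8·1 = 11, valid modulo lcm(8, 5) = 40: x ≡ 11 (mod 40).
  Combine with x ≡ 1 (mod 3); new modulus lcm = 120.
    Write x = 11 + 40·t and substitute into x ≡ 1 (mod 3): 40·t ≡ 1 − 11 = -10 (mod 3).
    Reduce coefficients mod 3: 1·t ≡ 2 (mod 3).
    So t ≡ 2 (mod 3).
    Then x = 11 + 40·2 = 91, valid modulo lcm(40, 3) = 120: x ≡ 91 (mod 120).
  Combine with x ≡ 2 (mod 11); new modulus lcm = 1320.
    Write x = 91 + 120·t and substitute into x ≡ 2 (mod 11): 120·t ≡ 2 − 91 = -89 (mod 11).
    Reduce coefficients mod 11: 10·t ≡ 10 (mod 11).
    The inverse of 10 mod 11 is 10 (since 10·10 = 100 = 9·11 + 1), so t ≡ 10·10 = 100 ≡ 1 (mod 11).
    Then x = 91 + 120·1 = 211, valid modulo lcm(120, 11) = 1320: x ≡ 211 (mod 1320).
Verify against each original: 211 mod 8 = 3, 211 mod 5 = 1, 211 mod 3 = 1, 211 mod 11 = 2.

x ≡ 211 (mod 1320).


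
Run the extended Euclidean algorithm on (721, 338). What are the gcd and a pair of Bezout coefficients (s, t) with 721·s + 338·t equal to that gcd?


Euclidean algorithm on (721, 338) — divide until remainder is 0:
  721 = 2 · 338 + 45
  338 = 7 · 45 + 23
  45 = 1 · 23 + 22
  23 = 1 · 22 + 1
  22 = 22 · 1 + 0
gcd(721, 338) = 1.
Track Bezout coefficients alongside the remainders: start with r₀ = 721 = a·1 + b·0 (s = 1, t = 0) and r₁ = 338 = a·0 + b·1 (s = 0, t = 1); each new remainder r_{k+1} = r_{k-1} − q_k·r_k inherits s_{k+1} = s_{k-1} − q_k·s_k, t_{k+1} = t_{k-1} − q_k·t_k, so r_k = a·s_k + b·t_k at every step:
  q = 2: r = 45, s = 1 − 2·0 = 1, t = 0 − 2·1 = -2  (check: 721·1 + 338·(-2) = 45)
  q = 7: r = 23, s = 0 − 7·1 = -7, t = 1 − 7·(-2) = 15  (check: 721·(-7) + 338·15 = 23)
  q = 1: r = 22, s = 1 − 1·(-7) = 8, t = -2 − 1·15 = -17  (check: 721·8 + 338·(-17) = 22)
  q = 1: r = 1, s = -7 − 1·8 = -15, t = 15 − 1·(-17) = 32  (check: 721·(-15) + 338·32 = 1)
The row with r = 1 (the gcd) gives the Bezout coefficients s = -15, t = 32.
Result: 721 · (-15) + 338 · (32) = 1.

gcd(721, 338) = 1; s = -15, t = 32 (check: 721·(-15) + 338·32 = 1).


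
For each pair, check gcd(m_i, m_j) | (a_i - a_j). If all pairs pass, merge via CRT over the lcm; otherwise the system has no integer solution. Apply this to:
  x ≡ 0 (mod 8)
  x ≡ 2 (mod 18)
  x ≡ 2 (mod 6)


Moduli 8, 18, 6 are not pairwise coprime, so CRT works modulo lcm(m_i) when all pairwise compatibility conditions hold.
Pairwise compatibility: gcd(m_i, m_j) must divide a_i - a_j for every pair.
Merge one congruence at a time:
  Start: x ≡ 0 (mod 8).
  Combine with x ≡ 2 (mod 18): gcd(8, 18) = 2; 2 - 0 = 2, which IS divisible by 2, so compatible.
    Write x = 0 + 8·t and substitute into x ≡ 2 (mod 18): 8·t ≡ 2 − 0 = 2 (mod 18).
    Divide the congruence (and modulus) by g = 2: 4·t ≡ 1 (mod 9).
    The inverse of 4 mod 9 is 7 (since 4·7 = 28 = 3·9 + 1), so t ≡ 7·1 = 7 ≡ 7 (mod 9).
    Then x = 0 + 8·7 = 56, valid modulo lcm(8, 18) = 72: x ≡ 56 (mod 72).
  Combine with x ≡ 2 (mod 6): gcd(72, 6) = 6; 2 - 56 = -54, which IS divisible by 6, so compatible.
    Write x = 56 + 72·t and substitute into x ≡ 2 (mod 6): 72·t ≡ 2 − 56 = -54 (mod 6).
    Divide the congruence (and modulus) by g = 6: 12·t ≡ -9 (mod 1).
    Modulo 1 every t works; take t = 0.
    Then x = 56 + 72·0 = 56, valid modulo lcm(72, 6) = 72: x ≡ 56 (mod 72).
Verify: 56 mod 8 = 0, 56 mod 18 = 2, 56 mod 6 = 2.

x ≡ 56 (mod 72).


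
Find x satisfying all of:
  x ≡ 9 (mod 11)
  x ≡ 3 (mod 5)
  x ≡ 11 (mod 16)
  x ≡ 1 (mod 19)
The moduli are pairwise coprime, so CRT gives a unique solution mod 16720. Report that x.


Product of moduli M = 11 · 5 · 16 · 19 = 16720.
Merge one congruence at a time:
  Start: x ≡ 9 (mod 11).
  Combine with x ≡ 3 (mod 5); new modulus lcm = 55.
    Write x = 9 + 11·t and substitute into x ≡ 3 (mod 5): 11·t ≡ 3 − 9 = -6 (mod 5).
    Reduce coefficients mod 5: 1·t ≡ 4 (mod 5).
    So t ≡ 4 (mod 5).
    Then x = 9 + 11·4 = 53, valid modulo lcm(11, 5) = 55: x ≡ 53 (mod 55).
  Combine with x ≡ 11 (mod 16); new modulus lcm = 880.
    Write x = 53 + 55·t and substitute into x ≡ 11 (mod 16): 55·t ≡ 11 − 53 = -42 (mod 16).
    Reduce coefficients mod 16: 7·t ≡ 6 (mod 16).
    The inverse of 7 mod 16 is 7 (since 7·7 = 49 = 3·16 + 1), so t ≡ 7·6 = 42 ≡ 10 (mod 16).
    Then x = 53 + 55·10 = 603, valid modulo lcm(55, 16) = 880: x ≡ 603 (mod 880).
  Combine with x ≡ 1 (mod 19); new modulus lcm = 16720.
    Write x = 603 + 880·t and substitute into x ≡ 1 (mod 19): 880·t ≡ 1 − 603 = -602 (mod 19).
    Reduce coefficients mod 19: 6·t ≡ 6 (mod 19).
    The inverse of 6 mod 19 is 16 (since 6·16 = 96 = 5·19 + 1), so t ≡ 16·6 = 96 ≡ 1 (mod 19).
    Then x = 603 + 880·1 = 1483, valid modulo lcm(880, 19) = 16720: x ≡ 1483 (mod 16720).
Verify against each original: 1483 mod 11 = 9, 1483 mod 5 = 3, 1483 mod 16 = 11, 1483 mod 19 = 1.

x ≡ 1483 (mod 16720).


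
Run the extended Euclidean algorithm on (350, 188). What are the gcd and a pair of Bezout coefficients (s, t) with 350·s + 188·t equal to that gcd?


Euclidean algorithm on (350, 188) — divide until remainder is 0:
  350 = 1 · 188 + 162
  188 = 1 · 162 + 26
  162 = 6 · 26 + 6
  26 = 4 · 6 + 2
  6 = 3 · 2 + 0
gcd(350, 188) = 2.
Track Bezout coefficients alongside the remainders: start with r₀ = 350 = a·1 + b·0 (s = 1, t = 0) and r₁ = 188 = a·0 + b·1 (s = 0, t = 1); each new remainder r_{k+1} = r_{k-1} − q_k·r_k inherits s_{k+1} = s_{k-1} − q_k·s_k, t_{k+1} = t_{k-1} − q_k·t_k, so r_k = a·s_k + b·t_k at every step:
  q = 1: r = 162, s = 1 − 1·0 = 1, t = 0 − 1·1 = -1  (check: 350·1 + 188·(-1) = 162)
  q = 1: r = 26, s = 0 − 1·1 = -1, t = 1 − 1·(-1) = 2  (check: 350·(-1) + 188·2 = 26)
  q = 6: r = 6, s = 1 − 6·(-1) = 7, t = -1 − 6·2 = -13  (check: 350·7 + 188·(-13) = 6)
  q = 4: r = 2, s = -1 − 4·7 = -29, t = 2 − 4·(-13) = 54  (check: 350·(-29) + 188·54 = 2)
The row with r = 2 (the gcd) gives the Bezout coefficients s = -29, t = 54.
Result: 350 · (-29) + 188 · (54) = 2.

gcd(350, 188) = 2; s = -29, t = 54 (check: 350·(-29) + 188·54 = 2).


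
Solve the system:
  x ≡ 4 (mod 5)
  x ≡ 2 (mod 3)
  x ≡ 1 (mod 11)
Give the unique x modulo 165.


Moduli 5, 3, 11 are pairwise coprime; by CRT there is a unique solution modulo M = 5 · 3 · 11 = 165.
Solve pairwise, accumulating the modulus:
  Start with x ≡ 4 (mod 5).
  Combine with x ≡ 2 (mod 3): since gcd(5, 3) = 1, we get a unique residue mod 15.
    Write x = 4 + 5·t and substitute into x ≡ 2 (mod 3): 5·t ≡ 2 − 4 = -2 (mod 3).
    Reduce coefficients mod 3: 2·t ≡ 1 (mod 3).
    The inverse of 2 mod 3 is 2 (since 2·2 = 4 = 1·3 + 1), so t ≡ 2·1 = 2 ≡ 2 (mod 3).
    Then x = 4 + 5·2 = 14, valid modulo lcm(5, 3) = 15: x ≡ 14 (mod 15).
  Combine with x ≡ 1 (mod 11): since gcd(15, 11) = 1, we get a unique residue mod 165.
    Write x = 14 + 15·t and substitute into x ≡ 1 (mod 11): 15·t ≡ 1 − 14 = -13 (mod 11).
    Reduce coefficients mod 11: 4·t ≡ 9 (mod 11).
    The inverse of 4 mod 11 is 3 (since 4·3 = 12 = 1·11 + 1), so t ≡ 3·9 = 27 ≡ 5 (mod 11).
    Then x = 14 + 15·5 = 89, valid modulo lcm(15, 11) = 165: x ≡ 89 (mod 165).
Verify: 89 mod 5 = 4 ✓, 89 mod 3 = 2 ✓, 89 mod 11 = 1 ✓.

x ≡ 89 (mod 165).


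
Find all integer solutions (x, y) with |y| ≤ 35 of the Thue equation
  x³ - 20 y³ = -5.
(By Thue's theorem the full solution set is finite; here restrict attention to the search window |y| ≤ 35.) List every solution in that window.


The equation is x³ - 20y³ = -5. For fixed y, x³ = 20·y³ − 5, so a solution requires the RHS to be a perfect cube.
Strategy: iterate y from -35 to 35, compute RHS = 20·y³ − 5, and check whether it is a (positive or negative) perfect cube.
Check small values of y:
  y = 0: RHS = -5 is not a perfect cube.
  y = 1: RHS = 15 is not a perfect cube.
  y = -1: RHS = -25 is not a perfect cube.
  y = 2: RHS = 155 is not a perfect cube.
  y = -2: RHS = -165 is not a perfect cube.
  y = 3: RHS = 535 is not a perfect cube.
  y = -3: RHS = -545 is not a perfect cube.
Continuing the search up to |y| = 35 finds no solutions either.
No (x, y) in the scanned range satisfies the equation.

No integer solutions with |y| ≤ 35.


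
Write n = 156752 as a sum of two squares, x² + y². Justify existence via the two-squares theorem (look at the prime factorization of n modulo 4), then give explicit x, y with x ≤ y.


Step 1: Factor n = 156752 = 2^4 · 97 · 101.
Step 2: Check the mod-4 condition on each prime factor: 2 = 2 (special); 97 ≡ 1 (mod 4), exponent 1; 101 ≡ 1 (mod 4), exponent 1.
All primes ≡ 3 (mod 4) appear to even exponent (or don't appear), so by the two-squares theorem n IS expressible as a sum of two squares.
Step 3: Build a representation. Group n = k² · m with k = 4 and m = 97 · 101 = 9797 (a product of primes ≡ 1 (mod 4)); a representation of m scales to one of n via (k·x)² + (k·y)² = k²(x² + y²). Each prime p ≡ 1 (mod 4) is itself a sum of two squares; find a² by testing p − a² for a perfect square:
  97: 97 − 1² = 96, 97 − 2² = 93, 97 − 3² = 88, 97 − 4² = 81 = 9² ⇒ 97 = 4² + 9².
  101: 101 − 1² = 100 = 10² ⇒ 101 = 1² + 10².
  Combine using the Brahmagupta–Fibonacci identity (a² + b²)(c² + d²) = (ac − bd)² + (ad + bc)² = (ac + bd)² + (ad − bc)²:
  97 · 101 = 9797: from (4² + 9²)(1² + 10²), take (4·1 − 9·10, 4·10 + 9·1) = (4 − 90, 40 + 9) = (-86, 49); dropping signs (only squares matter) gives (86, 49); check 86² + 49² = 7396 + 2401 = 9797 ✓.
  Scale by k = 4: (4·86, 4·49) = (344, 196).
Step 4: Order so x ≤ y and verify: 196² + 344² = 38416 + 118336 = 156752 = n. ✓

n = 156752 = 196² + 344² (one valid representation with x ≤ y).


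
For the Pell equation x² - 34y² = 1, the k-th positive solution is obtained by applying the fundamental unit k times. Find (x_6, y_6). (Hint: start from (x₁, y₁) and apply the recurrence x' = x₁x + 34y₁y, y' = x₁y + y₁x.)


Step 1: Find the fundamental solution (x₁, y₁) of x² - 34y² = 1.
  Expand √34 as a continued fraction. a₀ = ⌊√34⌋ = 5; iterate m_{k+1} = d_k·a_k − m_k, d_{k+1} = (34 − m_{k+1}²)/d_k, a_{k+1} = ⌊(a₀ + m_{k+1})/d_{k+1}⌋ (starting m₀ = 0, d₀ = 1), with convergents p_k = a_k·p_{k-1} + p_{k-2}, q_k = a_k·q_{k-1} + q_{k-2} (p₋₁ = 1, q₋₁ = 0):
  k = 0: a₀ = 5; p₀/q₀ = 5/1; p₀² − 34·q₀² = 25 − 34 = -9.
  k = 1: m = 5, d = 9, a = ⌊(5 + 5)/9⌋ = 1; p/q = (1·5 + 1)/(1·1 + 0) = 6/1; p² − 34·q² = 36 − 34 = 2.
  k = 2: m = 4, d = 2, a = ⌊(5 + 4)/2⌋ = 4; p/q = (4·6 + 5)/(4·1 + 1) = 29/5; p² − 34·q² = 841 − 850 = -9.
  k = 3: m = 4, d = 9, a = ⌊(5 + 4)/9⌋ = 1; p/q = (1·29 + 6)/(1·5 + 1) = 35/6; p² − 34·q² = 1225 − 1224 = 1.
  The first convergent with p² − 34·q² = 1 gives the fundamental solution (x₁, y₁) = (35, 6).
Step 2: Apply the recurrence (x_{n+1}, y_{n+1}) = (x₁x_n + 34y₁y_n, x₁y_n + y₁x_n) repeatedly.
  From (x_1, y_1) = (35, 6): x_2 = 35·35 + 34·6·6 = 2449; y_2 = 35·6 + 6·35 = 420.
  From (x_2, y_2) = (2449, 420): x_3 = 35·2449 + 34·6·420 = 171395; y_3 = 35·420 + 6·2449 = 29394.
  From (x_3, y_3) = (171395, 29394): x_4 = 35·171395 + 34·6·29394 = 11995201; y_4 = 35·29394 + 6·171395 = 2057160.
  From (x_4, y_4) = (11995201, 2057160): x_5 = 35·11995201 + 34·6·2057160 = 839492675; y_5 = 35·2057160 + 6·11995201 = 143971806.
  From (x_5, y_5) = (839492675, 143971806): x_6 = 35·839492675 + 34·6·143971806 = 58752492049; y_6 = 35·143971806 + 6·839492675 = 10075969260.
Step 3: Verify x_6² - 34·y_6² = 3451855321967808218401 - 3451855321967808218400 = 1 (should be 1). ✓

(x_1, y_1) = (35, 6); (x_6, y_6) = (58752492049, 10075969260).


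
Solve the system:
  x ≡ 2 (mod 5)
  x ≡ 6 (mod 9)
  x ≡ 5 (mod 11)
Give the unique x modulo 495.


Moduli 5, 9, 11 are pairwise coprime; by CRT there is a unique solution modulo M = 5 · 9 · 11 = 495.
Solve pairwise, accumulating the modulus:
  Start with x ≡ 2 (mod 5).
  Combine with x ≡ 6 (mod 9): since gcd(5, 9) = 1, we get a unique residue mod 45.
    Write x = 2 + 5·t and substitute into x ≡ 6 (mod 9): 5·t ≡ 6 − 2 = 4 (mod 9).
    The inverse of 5 mod 9 is 2 (since 5·2 = 10 = 1·9 + 1), so t ≡ 2·4 = 8 ≡ 8 (mod 9).
    Then x = 2 + 5·8 = 42, valid modulo lcm(5, 9) = 45: x ≡ 42 (mod 45).
  Combine with x ≡ 5 (mod 11): since gcd(45, 11) = 1, we get a unique residue mod 495.
    Write x = 42 + 45·t and substitute into x ≡ 5 (mod 11): 45·t ≡ 5 − 42 = -37 (mod 11).
    Reduce coefficients mod 11: 1·t ≡ 7 (mod 11).
    So t ≡ 7 (mod 11).
    Then x = 42 + 45·7 = 357, valid modulo lcm(45, 11) = 495: x ≡ 357 (mod 495).
Verify: 357 mod 5 = 2 ✓, 357 mod 9 = 6 ✓, 357 mod 11 = 5 ✓.

x ≡ 357 (mod 495).


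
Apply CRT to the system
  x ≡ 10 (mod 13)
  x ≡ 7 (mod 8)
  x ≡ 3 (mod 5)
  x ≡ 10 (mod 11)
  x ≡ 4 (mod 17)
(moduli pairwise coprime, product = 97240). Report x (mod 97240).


Product of moduli M = 13 · 8 · 5 · 11 · 17 = 97240.
Merge one congruence at a time:
  Start: x ≡ 10 (mod 13).
  Combine with x ≡ 7 (mod 8); new modulus lcm = 104.
    Write x = 10 + 13·t and substitute into x ≡ 7 (mod 8): 13·t ≡ 7 − 10 = -3 (mod 8).
    Reduce coefficients mod 8: 5·t ≡ 5 (mod 8).
    The inverse of 5 mod 8 is 5 (since 5·5 = 25 = 3·8 + 1), so t ≡ 5·5 = 25 ≡ 1 (mod 8).
    Then x = 10 + 13·1 = 23, valid modulo lcm(13, 8) = 104: x ≡ 23 (mod 104).
  Combine with x ≡ 3 (mod 5); new modulus lcm = 520.
    Write x = 23 + 104·t and substitute into x ≡ 3 (mod 5): 104·t ≡ 3 − 23 = -20 (mod 5).
    Reduce coefficients mod 5: 4·t ≡ 0 (mod 5).
    The inverse of 4 mod 5 is 4 (since 4·4 = 16 = 3·5 + 1), so t ≡ 4·0 = 0 ≡ 0 (mod 5).
    Then x = 23 + 104·0 = 23, valid modulo lcm(104, 5) = 520: x ≡ 23 (mod 520).
  Combine with x ≡ 10 (mod 11); new modulus lcm = 5720.
    Write x = 23 + 520·t and substitute into x ≡ 10 (mod 11): 520·t ≡ 10 − 23 = -13 (mod 11).
    Reduce coefficients mod 11: 3·t ≡ 9 (mod 11).
    The inverse of 3 mod 11 is 4 (since 3·4 = 12 = 1·11 + 1), so t ≡ 4·9 = 36 ≡ 3 (mod 11).
    Then x = 23 + 520·3 = 1583, valid modulo lcm(520, 11) = 5720: x ≡ 1583 (mod 5720).
  Combine with x ≡ 4 (mod 17); new modulus lcm = 97240.
    Write x = 1583 + 5720·t and substitute into x ≡ 4 (mod 17): 5720·t ≡ 4 − 1583 = -1579 (mod 17).
    Reduce coefficients mod 17: 8·t ≡ 2 (mod 17).
    The inverse of 8 mod 17 is 15 (since 8·15 = 120 = 7·17 + 1), so t ≡ 15·2 = 30 ≡ 13 (mod 17).
    Then x = 1583 + 5720·13 = 75943, valid modulo lcm(5720, 17) = 97240: x ≡ 75943 (mod 97240).
Verify against each original: 75943 mod 13 = 10, 75943 mod 8 = 7, 75943 mod 5 = 3, 75943 mod 11 = 10, 75943 mod 17 = 4.

x ≡ 75943 (mod 97240).


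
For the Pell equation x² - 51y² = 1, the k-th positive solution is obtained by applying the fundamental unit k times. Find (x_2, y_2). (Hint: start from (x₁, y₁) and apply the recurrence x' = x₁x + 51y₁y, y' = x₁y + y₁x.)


Step 1: Find the fundamental solution (x₁, y₁) of x² - 51y² = 1.
  Expand √51 as a continued fraction. a₀ = ⌊√51⌋ = 7; iterate m_{k+1} = d_k·a_k − m_k, d_{k+1} = (51 − m_{k+1}²)/d_k, a_{k+1} = ⌊(a₀ + m_{k+1})/d_{k+1}⌋ (starting m₀ = 0, d₀ = 1), with convergents p_k = a_k·p_{k-1} + p_{k-2}, q_k = a_k·q_{k-1} + q_{k-2} (p₋₁ = 1, q₋₁ = 0):
  k = 0: a₀ = 7; p₀/q₀ = 7/1; p₀² − 51·q₀² = 49 − 51 = -2.
  k = 1: m = 7, d = 2, a = ⌊(7 + 7)/2⌋ = 7; p/q = (7·7 + 1)/(7·1 + 0) = 50/7; p² − 51·q² = 2500 − 2499 = 1.
  The first convergent with p² − 51·q² = 1 gives the fundamental solution (x₁, y₁) = (50, 7).
Step 2: Apply the recurrence (x_{n+1}, y_{n+1}) = (x₁x_n + 51y₁y_n, x₁y_n + y₁x_n) repeatedly.
  From (x_1, y_1) = (50, 7): x_2 = 50·50 + 51·7·7 = 4999; y_2 = 50·7 + 7·50 = 700.
Step 3: Verify x_2² - 51·y_2² = 24990001 - 24990000 = 1 (should be 1). ✓

(x_1, y_1) = (50, 7); (x_2, y_2) = (4999, 700).


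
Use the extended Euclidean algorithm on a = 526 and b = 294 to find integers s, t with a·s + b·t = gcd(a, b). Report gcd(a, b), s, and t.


Euclidean algorithm on (526, 294) — divide until remainder is 0:
  526 = 1 · 294 + 232
  294 = 1 · 232 + 62
  232 = 3 · 62 + 46
  62 = 1 · 46 + 16
  46 = 2 · 16 + 14
  16 = 1 · 14 + 2
  14 = 7 · 2 + 0
gcd(526, 294) = 2.
Track Bezout coefficients alongside the remainders: start with r₀ = 526 = a·1 + b·0 (s = 1, t = 0) and r₁ = 294 = a·0 + b·1 (s = 0, t = 1); each new remainder r_{k+1} = r_{k-1} − q_k·r_k inherits s_{k+1} = s_{k-1} − q_k·s_k, t_{k+1} = t_{k-1} − q_k·t_k, so r_k = a·s_k + b·t_k at every step:
  q = 1: r = 232, s = 1 − 1·0 = 1, t = 0 − 1·1 = -1  (check: 526·1 + 294·(-1) = 232)
  q = 1: r = 62, s = 0 − 1·1 = -1, t = 1 − 1·(-1) = 2  (check: 526·(-1) + 294·2 = 62)
  q = 3: r = 46, s = 1 − 3·(-1) = 4, t = -1 − 3·2 = -7  (check: 526·4 + 294·(-7) = 46)
  q = 1: r = 16, s = -1 − 1·4 = -5, t = 2 − 1·(-7) = 9  (check: 526·(-5) + 294·9 = 16)
  q = 2: r = 14, s = 4 − 2·(-5) = 14, t = -7 − 2·9 = -25  (check: 526·14 + 294·(-25) = 14)
  q = 1: r = 2, s = -5 − 1·14 = -19, t = 9 − 1·(-25) = 34  (check: 526·(-19) + 294·34 = 2)
The row with r = 2 (the gcd) gives the Bezout coefficients s = -19, t = 34.
Result: 526 · (-19) + 294 · (34) = 2.

gcd(526, 294) = 2; s = -19, t = 34 (check: 526·(-19) + 294·34 = 2).


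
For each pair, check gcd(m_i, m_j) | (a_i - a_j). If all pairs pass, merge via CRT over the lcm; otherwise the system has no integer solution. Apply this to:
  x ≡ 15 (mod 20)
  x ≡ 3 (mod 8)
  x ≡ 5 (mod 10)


Moduli 20, 8, 10 are not pairwise coprime, so CRT works modulo lcm(m_i) when all pairwise compatibility conditions hold.
Pairwise compatibility: gcd(m_i, m_j) must divide a_i - a_j for every pair.
Merge one congruence at a time:
  Start: x ≡ 15 (mod 20).
  Combine with x ≡ 3 (mod 8): gcd(20, 8) = 4; 3 - 15 = -12, which IS divisible by 4, so compatible.
    Write x = 15 + 20·t and substitute into x ≡ 3 (mod 8): 20·t ≡ 3 − 15 = -12 (mod 8).
    Divide the congruence (and modulus) by g = 4: 5·t ≡ -3 (mod 2).
    Reduce coefficients mod 2: 1·t ≡ 1 (mod 2).
    So t ≡ 1 (mod 2).
    Then x = 15 + 20·1 = 35, valid modulo lcm(20, 8) = 40: x ≡ 35 (mod 40).
  Combine with x ≡ 5 (mod 10): gcd(40, 10) = 10; 5 - 35 = -30, which IS divisible by 10, so compatible.
    Write x = 35 + 40·t and substitute into x ≡ 5 (mod 10): 40·t ≡ 5 − 35 = -30 (mod 10).
    Divide the congruence (and modulus) by g = 10: 4·t ≡ -3 (mod 1).
    Modulo 1 every t works; take t = 0.
    Then x = 35 + 40·0 = 35, valid modulo lcm(40, 10) = 40: x ≡ 35 (mod 40).
Verify: 35 mod 20 = 15, 35 mod 8 = 3, 35 mod 10 = 5.

x ≡ 35 (mod 40).


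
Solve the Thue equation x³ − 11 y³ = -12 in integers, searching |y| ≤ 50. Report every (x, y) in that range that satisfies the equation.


The equation is x³ - 11y³ = -12. For fixed y, x³ = 11·y³ − 12, so a solution requires the RHS to be a perfect cube.
Strategy: iterate y from -50 to 50, compute RHS = 11·y³ − 12, and check whether it is a (positive or negative) perfect cube.
Check small values of y:
  y = 0: RHS = -12 is not a perfect cube.
  y = 1: RHS = -1 = (-1)³ ⇒ x = -1 works.
  y = -1: RHS = -23 is not a perfect cube.
  y = 2: RHS = 76 is not a perfect cube.
  y = -2: RHS = -100 is not a perfect cube.
  y = 3: RHS = 285 is not a perfect cube.
  y = -3: RHS = -309 is not a perfect cube.
Continuing the search up to |y| = 50 finds no further solutions beyond those listed.
Collected solutions: (-1, 1).

Solutions (with |y| ≤ 50): (-1, 1).


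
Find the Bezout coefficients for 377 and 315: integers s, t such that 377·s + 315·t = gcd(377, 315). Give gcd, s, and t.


Euclidean algorithm on (377, 315) — divide until remainder is 0:
  377 = 1 · 315 + 62
  315 = 5 · 62 + 5
  62 = 12 · 5 + 2
  5 = 2 · 2 + 1
  2 = 2 · 1 + 0
gcd(377, 315) = 1.
Track Bezout coefficients alongside the remainders: start with r₀ = 377 = a·1 + b·0 (s = 1, t = 0) and r₁ = 315 = a·0 + b·1 (s = 0, t = 1); each new remainder r_{k+1} = r_{k-1} − q_k·r_k inherits s_{k+1} = s_{k-1} − q_k·s_k, t_{k+1} = t_{k-1} − q_k·t_k, so r_k = a·s_k + b·t_k at every step:
  q = 1: r = 62, s = 1 − 1·0 = 1, t = 0 − 1·1 = -1  (check: 377·1 + 315·(-1) = 62)
  q = 5: r = 5, s = 0 − 5·1 = -5, t = 1 − 5·(-1) = 6  (check: 377·(-5) + 315·6 = 5)
  q = 12: r = 2, s = 1 − 12·(-5) = 61, t = -1 − 12·6 = -73  (check: 377·61 + 315·(-73) = 2)
  q = 2: r = 1, s = -5 − 2·61 = -127, t = 6 − 2·(-73) = 152  (check: 377·(-127) + 315·152 = 1)
The row with r = 1 (the gcd) gives the Bezout coefficients s = -127, t = 152.
Result: 377 · (-127) + 315 · (152) = 1.

gcd(377, 315) = 1; s = -127, t = 152 (check: 377·(-127) + 315·152 = 1).


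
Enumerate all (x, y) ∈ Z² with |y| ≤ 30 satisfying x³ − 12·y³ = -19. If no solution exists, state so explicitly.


The equation is x³ - 12y³ = -19. For fixed y, x³ = 12·y³ − 19, so a solution requires the RHS to be a perfect cube.
Strategy: iterate y from -30 to 30, compute RHS = 12·y³ − 19, and check whether it is a (positive or negative) perfect cube.
Check small values of y:
  y = 0: RHS = -19 is not a perfect cube.
  y = 1: RHS = -7 is not a perfect cube.
  y = -1: RHS = -31 is not a perfect cube.
  y = 2: RHS = 77 is not a perfect cube.
  y = -2: RHS = -115 is not a perfect cube.
  y = 3: RHS = 305 is not a perfect cube.
  y = -3: RHS = -343 = (-7)³ ⇒ x = -7 works.
Continuing the search up to |y| = 30 finds no further solutions beyond those listed.
Collected solutions: (-7, -3).

Solutions (with |y| ≤ 30): (-7, -3).


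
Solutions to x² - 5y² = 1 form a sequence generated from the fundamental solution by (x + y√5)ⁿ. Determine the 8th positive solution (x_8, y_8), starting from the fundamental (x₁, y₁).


Step 1: Find the fundamental solution (x₁, y₁) of x² - 5y² = 1.
  Expand √5 as a continued fraction. a₀ = ⌊√5⌋ = 2; iterate m_{k+1} = d_k·a_k − m_k, d_{k+1} = (5 − m_{k+1}²)/d_k, a_{k+1} = ⌊(a₀ + m_{k+1})/d_{k+1}⌋ (starting m₀ = 0, d₀ = 1), with convergents p_k = a_k·p_{k-1} + p_{k-2}, q_k = a_k·q_{k-1} + q_{k-2} (p₋₁ = 1, q₋₁ = 0):
  k = 0: a₀ = 2; p₀/q₀ = 2/1; p₀² − 5·q₀² = 4 − 5 = -1.
  k = 1: m = 2, d = 1, a = ⌊(2 + 2)/1⌋ = 4; p/q = (4·2 + 1)/(4·1 + 0) = 9/4; p² − 5·q² = 81 − 80 = 1.
  The first convergent with p² − 5·q² = 1 gives the fundamental solution (x₁, y₁) = (9, 4).
Step 2: Apply the recurrence (x_{n+1}, y_{n+1}) = (x₁x_n + 5y₁y_n, x₁y_n + y₁x_n) repeatedly.
  From (x_1, y_1) = (9, 4): x_2 = 9·9 + 5·4·4 = 161; y_2 = 9·4 + 4·9 = 72.
  From (x_2, y_2) = (161, 72): x_3 = 9·161 + 5·4·72 = 2889; y_3 = 9·72 + 4·161 = 1292.
  From (x_3, y_3) = (2889, 1292): x_4 = 9·2889 + 5·4·1292 = 51841; y_4 = 9·1292 + 4·2889 = 23184.
  From (x_4, y_4) = (51841, 23184): x_5 = 9·51841 + 5·4·23184 = 930249; y_5 = 9·23184 + 4·51841 = 416020.
  From (x_5, y_5) = (930249, 416020): x_6 = 9·930249 + 5·4·416020 = 16692641; y_6 = 9·416020 + 4·930249 = 7465176.
  From (x_6, y_6) = (16692641, 7465176): x_7 = 9·16692641 + 5·4·7465176 = 299537289; y_7 = 9·7465176 + 4·16692641 = 133957148.
  From (x_7, y_7) = (299537289, 133957148): x_8 = 9·299537289 + 5·4·133957148 = 5374978561; y_8 = 9·133957148 + 4·299537289 = 2403763488.
Step 3: Verify x_8² - 5·y_8² = 28890394531209630721 - 28890394531209630720 = 1 (should be 1). ✓

(x_1, y_1) = (9, 4); (x_8, y_8) = (5374978561, 2403763488).


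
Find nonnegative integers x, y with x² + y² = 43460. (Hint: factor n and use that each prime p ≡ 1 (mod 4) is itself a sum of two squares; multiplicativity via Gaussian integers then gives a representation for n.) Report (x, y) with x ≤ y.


Step 1: Factor n = 43460 = 2^2 · 5 · 41 · 53.
Step 2: Check the mod-4 condition on each prime factor: 2 = 2 (special); 5 ≡ 1 (mod 4), exponent 1; 41 ≡ 1 (mod 4), exponent 1; 53 ≡ 1 (mod 4), exponent 1.
All primes ≡ 3 (mod 4) appear to even exponent (or don't appear), so by the two-squares theorem n IS expressible as a sum of two squares.
Step 3: Build a representation. Group n = k² · m with k = 2 and m = 5 · 41 · 53 = 10865 (a product of primes ≡ 1 (mod 4)); a representation of m scales to one of n via (k·x)² + (k·y)² = k²(x² + y²). Each prime p ≡ 1 (mod 4) is itself a sum of two squares; find a² by testing p − a² for a perfect square:
  5: 5 − 1² = 4 = 2² ⇒ 5 = 1² + 2².
  41: 41 − 1² = 40, 41 − 2² = 37, 41 − 3² = 32, 41 − 4² = 25 = 5² ⇒ 41 = 4² + 5².
  53: 53 − 1² = 52, 53 − 2² = 49 = 7² ⇒ 53 = 2² + 7².
  Combine using the Brahmagupta–Fibonacci identity (a² + b²)(c² + d²) = (ac − bd)² + (ad + bc)² = (ac + bd)² + (ad − bc)²:
  5 · 41 = 205: from (1² + 2²)(4² + 5²), take (1·4 − 2·5, 1·5 + 2·4) = (4 − 10, 5 + 8) = (-6, 13); dropping signs (only squares matter) gives (6, 13); check 6² + 13² = 36 + 169 = 205 ✓.
  205 · 53 = 10865: from (6² + 13²)(2² + 7²), take (6·2 − 13·7, 6·7 + 13·2) = (12 − 91, 42 + 26) = (-79, 68); dropping signs (only squares matter) gives (79, 68); check 79² + 68² = 6241 + 4624 = 10865 ✓.
  Scale by k = 2: (2·79, 2·68) = (158, 136).
Step 4: Order so x ≤ y and verify: 136² + 158² = 18496 + 24964 = 43460 = n. ✓

n = 43460 = 136² + 158² (one valid representation with x ≤ y).


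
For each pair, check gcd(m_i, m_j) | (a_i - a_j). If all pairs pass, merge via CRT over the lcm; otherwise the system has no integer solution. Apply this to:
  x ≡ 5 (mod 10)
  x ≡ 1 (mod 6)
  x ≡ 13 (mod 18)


Moduli 10, 6, 18 are not pairwise coprime, so CRT works modulo lcm(m_i) when all pairwise compatibility conditions hold.
Pairwise compatibility: gcd(m_i, m_j) must divide a_i - a_j for every pair.
Merge one congruence at a time:
  Start: x ≡ 5 (mod 10).
  Combine with x ≡ 1 (mod 6): gcd(10, 6) = 2; 1 - 5 = -4, which IS divisible by 2, so compatible.
    Write x = 5 + 10·t and substitute into x ≡ 1 (mod 6): 10·t ≡ 1 − 5 = -4 (mod 6).
    Divide the congruence (and modulus) by g = 2: 5·t ≡ -2 (mod 3).
    Reduce coefficients mod 3: 2·t ≡ 1 (mod 3).
    The inverse of 2 mod 3 is 2 (since 2·2 = 4 = 1·3 + 1), so t ≡ 2·1 = 2 ≡ 2 (mod 3).
    Then x = 5 + 10·2 = 25, valid modulo lcm(10, 6) = 30: x ≡ 25 (mod 30).
  Combine with x ≡ 13 (mod 18): gcd(30, 18) = 6; 13 - 25 = -12, which IS divisible by 6, so compatible.
    Write x = 25 + 30·t and substitute into x ≡ 13 (mod 18): 30·t ≡ 13 − 25 = -12 (mod 18).
    Divide the congruence (and modulus) by g = 6: 5·t ≡ -2 (mod 3).
    Reduce coefficients mod 3: 2·t ≡ 1 (mod 3).
    The inverse of 2 mod 3 is 2 (since 2·2 = 4 = 1·3 + 1), so t ≡ 2·1 = 2 ≡ 2 (mod 3).
    Then x = 25 + 30·2 = 85, valid modulo lcm(30, 18) = 90: x ≡ 85 (mod 90).
Verify: 85 mod 10 = 5, 85 mod 6 = 1, 85 mod 18 = 13.

x ≡ 85 (mod 90).
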